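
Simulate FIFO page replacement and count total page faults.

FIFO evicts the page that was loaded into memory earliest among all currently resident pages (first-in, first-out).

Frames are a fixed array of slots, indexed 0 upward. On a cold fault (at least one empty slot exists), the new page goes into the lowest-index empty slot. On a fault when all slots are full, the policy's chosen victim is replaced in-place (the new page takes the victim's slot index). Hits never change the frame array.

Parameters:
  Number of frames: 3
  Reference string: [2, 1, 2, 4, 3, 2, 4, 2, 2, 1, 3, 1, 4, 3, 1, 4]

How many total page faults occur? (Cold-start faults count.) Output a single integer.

Step 0: ref 2 → FAULT, frames=[2,-,-]
Step 1: ref 1 → FAULT, frames=[2,1,-]
Step 2: ref 2 → HIT, frames=[2,1,-]
Step 3: ref 4 → FAULT, frames=[2,1,4]
Step 4: ref 3 → FAULT (evict 2), frames=[3,1,4]
Step 5: ref 2 → FAULT (evict 1), frames=[3,2,4]
Step 6: ref 4 → HIT, frames=[3,2,4]
Step 7: ref 2 → HIT, frames=[3,2,4]
Step 8: ref 2 → HIT, frames=[3,2,4]
Step 9: ref 1 → FAULT (evict 4), frames=[3,2,1]
Step 10: ref 3 → HIT, frames=[3,2,1]
Step 11: ref 1 → HIT, frames=[3,2,1]
Step 12: ref 4 → FAULT (evict 3), frames=[4,2,1]
Step 13: ref 3 → FAULT (evict 2), frames=[4,3,1]
Step 14: ref 1 → HIT, frames=[4,3,1]
Step 15: ref 4 → HIT, frames=[4,3,1]
Total faults: 8

Answer: 8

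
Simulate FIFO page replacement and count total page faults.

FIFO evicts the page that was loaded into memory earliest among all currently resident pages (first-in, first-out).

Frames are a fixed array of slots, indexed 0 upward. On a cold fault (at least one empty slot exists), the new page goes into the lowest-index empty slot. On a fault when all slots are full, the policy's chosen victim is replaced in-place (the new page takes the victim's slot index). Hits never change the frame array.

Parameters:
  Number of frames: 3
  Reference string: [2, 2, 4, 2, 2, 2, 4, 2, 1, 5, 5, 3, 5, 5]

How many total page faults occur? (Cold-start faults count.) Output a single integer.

Step 0: ref 2 → FAULT, frames=[2,-,-]
Step 1: ref 2 → HIT, frames=[2,-,-]
Step 2: ref 4 → FAULT, frames=[2,4,-]
Step 3: ref 2 → HIT, frames=[2,4,-]
Step 4: ref 2 → HIT, frames=[2,4,-]
Step 5: ref 2 → HIT, frames=[2,4,-]
Step 6: ref 4 → HIT, frames=[2,4,-]
Step 7: ref 2 → HIT, frames=[2,4,-]
Step 8: ref 1 → FAULT, frames=[2,4,1]
Step 9: ref 5 → FAULT (evict 2), frames=[5,4,1]
Step 10: ref 5 → HIT, frames=[5,4,1]
Step 11: ref 3 → FAULT (evict 4), frames=[5,3,1]
Step 12: ref 5 → HIT, frames=[5,3,1]
Step 13: ref 5 → HIT, frames=[5,3,1]
Total faults: 5

Answer: 5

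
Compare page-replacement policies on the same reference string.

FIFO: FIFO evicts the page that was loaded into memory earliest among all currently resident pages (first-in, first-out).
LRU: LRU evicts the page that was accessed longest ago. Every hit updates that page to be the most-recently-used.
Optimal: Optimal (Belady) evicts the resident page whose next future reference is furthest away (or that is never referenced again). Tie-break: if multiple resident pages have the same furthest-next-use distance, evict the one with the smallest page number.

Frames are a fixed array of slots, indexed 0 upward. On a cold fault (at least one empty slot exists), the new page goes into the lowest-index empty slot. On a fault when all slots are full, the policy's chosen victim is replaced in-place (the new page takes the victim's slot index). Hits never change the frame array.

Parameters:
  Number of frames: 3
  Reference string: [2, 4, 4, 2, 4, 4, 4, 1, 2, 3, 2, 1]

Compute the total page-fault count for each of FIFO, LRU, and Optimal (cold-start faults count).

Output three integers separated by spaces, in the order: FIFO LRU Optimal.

Answer: 5 4 4

Derivation:
--- FIFO ---
  step 0: ref 2 -> FAULT, frames=[2,-,-] (faults so far: 1)
  step 1: ref 4 -> FAULT, frames=[2,4,-] (faults so far: 2)
  step 2: ref 4 -> HIT, frames=[2,4,-] (faults so far: 2)
  step 3: ref 2 -> HIT, frames=[2,4,-] (faults so far: 2)
  step 4: ref 4 -> HIT, frames=[2,4,-] (faults so far: 2)
  step 5: ref 4 -> HIT, frames=[2,4,-] (faults so far: 2)
  step 6: ref 4 -> HIT, frames=[2,4,-] (faults so far: 2)
  step 7: ref 1 -> FAULT, frames=[2,4,1] (faults so far: 3)
  step 8: ref 2 -> HIT, frames=[2,4,1] (faults so far: 3)
  step 9: ref 3 -> FAULT, evict 2, frames=[3,4,1] (faults so far: 4)
  step 10: ref 2 -> FAULT, evict 4, frames=[3,2,1] (faults so far: 5)
  step 11: ref 1 -> HIT, frames=[3,2,1] (faults so far: 5)
  FIFO total faults: 5
--- LRU ---
  step 0: ref 2 -> FAULT, frames=[2,-,-] (faults so far: 1)
  step 1: ref 4 -> FAULT, frames=[2,4,-] (faults so far: 2)
  step 2: ref 4 -> HIT, frames=[2,4,-] (faults so far: 2)
  step 3: ref 2 -> HIT, frames=[2,4,-] (faults so far: 2)
  step 4: ref 4 -> HIT, frames=[2,4,-] (faults so far: 2)
  step 5: ref 4 -> HIT, frames=[2,4,-] (faults so far: 2)
  step 6: ref 4 -> HIT, frames=[2,4,-] (faults so far: 2)
  step 7: ref 1 -> FAULT, frames=[2,4,1] (faults so far: 3)
  step 8: ref 2 -> HIT, frames=[2,4,1] (faults so far: 3)
  step 9: ref 3 -> FAULT, evict 4, frames=[2,3,1] (faults so far: 4)
  step 10: ref 2 -> HIT, frames=[2,3,1] (faults so far: 4)
  step 11: ref 1 -> HIT, frames=[2,3,1] (faults so far: 4)
  LRU total faults: 4
--- Optimal ---
  step 0: ref 2 -> FAULT, frames=[2,-,-] (faults so far: 1)
  step 1: ref 4 -> FAULT, frames=[2,4,-] (faults so far: 2)
  step 2: ref 4 -> HIT, frames=[2,4,-] (faults so far: 2)
  step 3: ref 2 -> HIT, frames=[2,4,-] (faults so far: 2)
  step 4: ref 4 -> HIT, frames=[2,4,-] (faults so far: 2)
  step 5: ref 4 -> HIT, frames=[2,4,-] (faults so far: 2)
  step 6: ref 4 -> HIT, frames=[2,4,-] (faults so far: 2)
  step 7: ref 1 -> FAULT, frames=[2,4,1] (faults so far: 3)
  step 8: ref 2 -> HIT, frames=[2,4,1] (faults so far: 3)
  step 9: ref 3 -> FAULT, evict 4, frames=[2,3,1] (faults so far: 4)
  step 10: ref 2 -> HIT, frames=[2,3,1] (faults so far: 4)
  step 11: ref 1 -> HIT, frames=[2,3,1] (faults so far: 4)
  Optimal total faults: 4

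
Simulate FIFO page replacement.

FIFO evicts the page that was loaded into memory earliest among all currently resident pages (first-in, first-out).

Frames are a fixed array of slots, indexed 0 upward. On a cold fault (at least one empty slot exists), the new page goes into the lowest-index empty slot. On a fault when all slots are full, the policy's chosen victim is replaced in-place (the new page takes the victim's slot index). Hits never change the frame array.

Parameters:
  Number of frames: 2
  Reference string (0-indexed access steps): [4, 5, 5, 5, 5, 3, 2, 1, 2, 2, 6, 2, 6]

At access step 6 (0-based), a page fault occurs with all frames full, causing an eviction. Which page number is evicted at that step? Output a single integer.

Step 0: ref 4 -> FAULT, frames=[4,-]
Step 1: ref 5 -> FAULT, frames=[4,5]
Step 2: ref 5 -> HIT, frames=[4,5]
Step 3: ref 5 -> HIT, frames=[4,5]
Step 4: ref 5 -> HIT, frames=[4,5]
Step 5: ref 3 -> FAULT, evict 4, frames=[3,5]
Step 6: ref 2 -> FAULT, evict 5, frames=[3,2]
At step 6: evicted page 5

Answer: 5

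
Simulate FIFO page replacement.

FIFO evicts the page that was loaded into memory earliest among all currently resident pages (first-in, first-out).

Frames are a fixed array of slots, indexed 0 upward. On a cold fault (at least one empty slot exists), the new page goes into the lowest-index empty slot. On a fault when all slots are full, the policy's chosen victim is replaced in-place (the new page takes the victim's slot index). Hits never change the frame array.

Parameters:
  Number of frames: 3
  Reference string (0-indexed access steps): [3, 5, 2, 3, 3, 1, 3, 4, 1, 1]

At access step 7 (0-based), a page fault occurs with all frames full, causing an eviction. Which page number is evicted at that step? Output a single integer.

Step 0: ref 3 -> FAULT, frames=[3,-,-]
Step 1: ref 5 -> FAULT, frames=[3,5,-]
Step 2: ref 2 -> FAULT, frames=[3,5,2]
Step 3: ref 3 -> HIT, frames=[3,5,2]
Step 4: ref 3 -> HIT, frames=[3,5,2]
Step 5: ref 1 -> FAULT, evict 3, frames=[1,5,2]
Step 6: ref 3 -> FAULT, evict 5, frames=[1,3,2]
Step 7: ref 4 -> FAULT, evict 2, frames=[1,3,4]
At step 7: evicted page 2

Answer: 2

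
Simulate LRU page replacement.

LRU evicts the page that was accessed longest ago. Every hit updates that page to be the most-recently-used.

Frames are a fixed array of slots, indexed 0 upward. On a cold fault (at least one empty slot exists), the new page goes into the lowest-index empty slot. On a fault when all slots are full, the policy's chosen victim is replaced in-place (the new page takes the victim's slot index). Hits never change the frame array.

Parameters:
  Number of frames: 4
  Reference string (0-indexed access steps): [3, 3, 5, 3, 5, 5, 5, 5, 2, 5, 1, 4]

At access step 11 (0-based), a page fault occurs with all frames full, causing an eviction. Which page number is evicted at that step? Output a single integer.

Answer: 3

Derivation:
Step 0: ref 3 -> FAULT, frames=[3,-,-,-]
Step 1: ref 3 -> HIT, frames=[3,-,-,-]
Step 2: ref 5 -> FAULT, frames=[3,5,-,-]
Step 3: ref 3 -> HIT, frames=[3,5,-,-]
Step 4: ref 5 -> HIT, frames=[3,5,-,-]
Step 5: ref 5 -> HIT, frames=[3,5,-,-]
Step 6: ref 5 -> HIT, frames=[3,5,-,-]
Step 7: ref 5 -> HIT, frames=[3,5,-,-]
Step 8: ref 2 -> FAULT, frames=[3,5,2,-]
Step 9: ref 5 -> HIT, frames=[3,5,2,-]
Step 10: ref 1 -> FAULT, frames=[3,5,2,1]
Step 11: ref 4 -> FAULT, evict 3, frames=[4,5,2,1]
At step 11: evicted page 3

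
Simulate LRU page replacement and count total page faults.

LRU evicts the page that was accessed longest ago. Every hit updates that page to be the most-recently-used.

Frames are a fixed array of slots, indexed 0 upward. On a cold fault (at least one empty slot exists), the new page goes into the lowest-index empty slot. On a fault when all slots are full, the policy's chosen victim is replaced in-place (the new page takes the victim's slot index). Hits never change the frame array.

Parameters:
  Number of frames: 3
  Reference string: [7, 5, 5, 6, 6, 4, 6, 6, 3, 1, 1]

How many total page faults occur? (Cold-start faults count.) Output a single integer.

Answer: 6

Derivation:
Step 0: ref 7 → FAULT, frames=[7,-,-]
Step 1: ref 5 → FAULT, frames=[7,5,-]
Step 2: ref 5 → HIT, frames=[7,5,-]
Step 3: ref 6 → FAULT, frames=[7,5,6]
Step 4: ref 6 → HIT, frames=[7,5,6]
Step 5: ref 4 → FAULT (evict 7), frames=[4,5,6]
Step 6: ref 6 → HIT, frames=[4,5,6]
Step 7: ref 6 → HIT, frames=[4,5,6]
Step 8: ref 3 → FAULT (evict 5), frames=[4,3,6]
Step 9: ref 1 → FAULT (evict 4), frames=[1,3,6]
Step 10: ref 1 → HIT, frames=[1,3,6]
Total faults: 6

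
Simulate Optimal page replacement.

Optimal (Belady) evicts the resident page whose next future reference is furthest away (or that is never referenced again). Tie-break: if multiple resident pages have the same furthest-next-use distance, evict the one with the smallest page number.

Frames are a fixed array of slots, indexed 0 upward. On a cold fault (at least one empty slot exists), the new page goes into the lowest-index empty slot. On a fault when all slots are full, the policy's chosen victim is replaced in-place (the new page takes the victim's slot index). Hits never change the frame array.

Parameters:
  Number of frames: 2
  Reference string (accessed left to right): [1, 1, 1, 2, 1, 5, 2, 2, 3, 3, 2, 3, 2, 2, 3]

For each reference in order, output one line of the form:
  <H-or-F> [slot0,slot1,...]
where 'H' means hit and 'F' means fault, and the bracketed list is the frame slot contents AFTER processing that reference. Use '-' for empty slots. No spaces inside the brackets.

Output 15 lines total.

F [1,-]
H [1,-]
H [1,-]
F [1,2]
H [1,2]
F [5,2]
H [5,2]
H [5,2]
F [3,2]
H [3,2]
H [3,2]
H [3,2]
H [3,2]
H [3,2]
H [3,2]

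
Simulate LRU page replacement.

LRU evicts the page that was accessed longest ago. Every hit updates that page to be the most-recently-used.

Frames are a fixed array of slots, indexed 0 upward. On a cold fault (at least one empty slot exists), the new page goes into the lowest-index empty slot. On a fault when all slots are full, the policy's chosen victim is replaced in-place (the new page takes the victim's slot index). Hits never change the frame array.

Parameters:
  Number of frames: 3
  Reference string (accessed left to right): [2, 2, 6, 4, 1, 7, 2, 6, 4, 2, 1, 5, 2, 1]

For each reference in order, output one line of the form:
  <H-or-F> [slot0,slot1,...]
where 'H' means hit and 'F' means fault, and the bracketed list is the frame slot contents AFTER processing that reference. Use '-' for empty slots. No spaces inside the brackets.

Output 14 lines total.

F [2,-,-]
H [2,-,-]
F [2,6,-]
F [2,6,4]
F [1,6,4]
F [1,7,4]
F [1,7,2]
F [6,7,2]
F [6,4,2]
H [6,4,2]
F [1,4,2]
F [1,5,2]
H [1,5,2]
H [1,5,2]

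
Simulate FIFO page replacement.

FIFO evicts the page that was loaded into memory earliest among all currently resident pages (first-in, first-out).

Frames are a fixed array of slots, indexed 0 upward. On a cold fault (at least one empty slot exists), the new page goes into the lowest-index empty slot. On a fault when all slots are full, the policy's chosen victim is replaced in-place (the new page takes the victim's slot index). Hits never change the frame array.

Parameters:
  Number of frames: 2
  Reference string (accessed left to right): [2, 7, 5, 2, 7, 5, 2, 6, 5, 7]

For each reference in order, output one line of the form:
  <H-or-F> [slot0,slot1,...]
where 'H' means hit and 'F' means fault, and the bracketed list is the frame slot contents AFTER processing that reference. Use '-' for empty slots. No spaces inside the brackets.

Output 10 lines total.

F [2,-]
F [2,7]
F [5,7]
F [5,2]
F [7,2]
F [7,5]
F [2,5]
F [2,6]
F [5,6]
F [5,7]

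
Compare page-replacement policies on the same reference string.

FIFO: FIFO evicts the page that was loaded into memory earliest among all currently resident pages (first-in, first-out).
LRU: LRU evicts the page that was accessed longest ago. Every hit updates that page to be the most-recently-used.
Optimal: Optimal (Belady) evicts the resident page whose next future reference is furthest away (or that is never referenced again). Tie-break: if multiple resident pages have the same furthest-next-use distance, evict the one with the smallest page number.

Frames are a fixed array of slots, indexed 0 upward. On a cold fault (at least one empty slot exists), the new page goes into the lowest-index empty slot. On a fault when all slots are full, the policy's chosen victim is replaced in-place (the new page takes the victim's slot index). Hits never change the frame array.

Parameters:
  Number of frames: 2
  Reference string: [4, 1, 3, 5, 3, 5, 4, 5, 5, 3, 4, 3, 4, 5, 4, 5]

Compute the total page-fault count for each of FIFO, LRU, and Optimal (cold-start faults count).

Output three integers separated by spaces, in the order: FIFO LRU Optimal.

--- FIFO ---
  step 0: ref 4 -> FAULT, frames=[4,-] (faults so far: 1)
  step 1: ref 1 -> FAULT, frames=[4,1] (faults so far: 2)
  step 2: ref 3 -> FAULT, evict 4, frames=[3,1] (faults so far: 3)
  step 3: ref 5 -> FAULT, evict 1, frames=[3,5] (faults so far: 4)
  step 4: ref 3 -> HIT, frames=[3,5] (faults so far: 4)
  step 5: ref 5 -> HIT, frames=[3,5] (faults so far: 4)
  step 6: ref 4 -> FAULT, evict 3, frames=[4,5] (faults so far: 5)
  step 7: ref 5 -> HIT, frames=[4,5] (faults so far: 5)
  step 8: ref 5 -> HIT, frames=[4,5] (faults so far: 5)
  step 9: ref 3 -> FAULT, evict 5, frames=[4,3] (faults so far: 6)
  step 10: ref 4 -> HIT, frames=[4,3] (faults so far: 6)
  step 11: ref 3 -> HIT, frames=[4,3] (faults so far: 6)
  step 12: ref 4 -> HIT, frames=[4,3] (faults so far: 6)
  step 13: ref 5 -> FAULT, evict 4, frames=[5,3] (faults so far: 7)
  step 14: ref 4 -> FAULT, evict 3, frames=[5,4] (faults so far: 8)
  step 15: ref 5 -> HIT, frames=[5,4] (faults so far: 8)
  FIFO total faults: 8
--- LRU ---
  step 0: ref 4 -> FAULT, frames=[4,-] (faults so far: 1)
  step 1: ref 1 -> FAULT, frames=[4,1] (faults so far: 2)
  step 2: ref 3 -> FAULT, evict 4, frames=[3,1] (faults so far: 3)
  step 3: ref 5 -> FAULT, evict 1, frames=[3,5] (faults so far: 4)
  step 4: ref 3 -> HIT, frames=[3,5] (faults so far: 4)
  step 5: ref 5 -> HIT, frames=[3,5] (faults so far: 4)
  step 6: ref 4 -> FAULT, evict 3, frames=[4,5] (faults so far: 5)
  step 7: ref 5 -> HIT, frames=[4,5] (faults so far: 5)
  step 8: ref 5 -> HIT, frames=[4,5] (faults so far: 5)
  step 9: ref 3 -> FAULT, evict 4, frames=[3,5] (faults so far: 6)
  step 10: ref 4 -> FAULT, evict 5, frames=[3,4] (faults so far: 7)
  step 11: ref 3 -> HIT, frames=[3,4] (faults so far: 7)
  step 12: ref 4 -> HIT, frames=[3,4] (faults so far: 7)
  step 13: ref 5 -> FAULT, evict 3, frames=[5,4] (faults so far: 8)
  step 14: ref 4 -> HIT, frames=[5,4] (faults so far: 8)
  step 15: ref 5 -> HIT, frames=[5,4] (faults so far: 8)
  LRU total faults: 8
--- Optimal ---
  step 0: ref 4 -> FAULT, frames=[4,-] (faults so far: 1)
  step 1: ref 1 -> FAULT, frames=[4,1] (faults so far: 2)
  step 2: ref 3 -> FAULT, evict 1, frames=[4,3] (faults so far: 3)
  step 3: ref 5 -> FAULT, evict 4, frames=[5,3] (faults so far: 4)
  step 4: ref 3 -> HIT, frames=[5,3] (faults so far: 4)
  step 5: ref 5 -> HIT, frames=[5,3] (faults so far: 4)
  step 6: ref 4 -> FAULT, evict 3, frames=[5,4] (faults so far: 5)
  step 7: ref 5 -> HIT, frames=[5,4] (faults so far: 5)
  step 8: ref 5 -> HIT, frames=[5,4] (faults so far: 5)
  step 9: ref 3 -> FAULT, evict 5, frames=[3,4] (faults so far: 6)
  step 10: ref 4 -> HIT, frames=[3,4] (faults so far: 6)
  step 11: ref 3 -> HIT, frames=[3,4] (faults so far: 6)
  step 12: ref 4 -> HIT, frames=[3,4] (faults so far: 6)
  step 13: ref 5 -> FAULT, evict 3, frames=[5,4] (faults so far: 7)
  step 14: ref 4 -> HIT, frames=[5,4] (faults so far: 7)
  step 15: ref 5 -> HIT, frames=[5,4] (faults so far: 7)
  Optimal total faults: 7

Answer: 8 8 7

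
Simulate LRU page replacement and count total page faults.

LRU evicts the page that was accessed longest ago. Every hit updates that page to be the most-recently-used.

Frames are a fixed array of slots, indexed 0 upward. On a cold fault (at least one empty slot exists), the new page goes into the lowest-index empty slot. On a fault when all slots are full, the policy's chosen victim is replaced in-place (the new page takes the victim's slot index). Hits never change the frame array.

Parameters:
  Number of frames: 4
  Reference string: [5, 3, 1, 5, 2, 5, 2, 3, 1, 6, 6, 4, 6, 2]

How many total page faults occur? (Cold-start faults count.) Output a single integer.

Answer: 7

Derivation:
Step 0: ref 5 → FAULT, frames=[5,-,-,-]
Step 1: ref 3 → FAULT, frames=[5,3,-,-]
Step 2: ref 1 → FAULT, frames=[5,3,1,-]
Step 3: ref 5 → HIT, frames=[5,3,1,-]
Step 4: ref 2 → FAULT, frames=[5,3,1,2]
Step 5: ref 5 → HIT, frames=[5,3,1,2]
Step 6: ref 2 → HIT, frames=[5,3,1,2]
Step 7: ref 3 → HIT, frames=[5,3,1,2]
Step 8: ref 1 → HIT, frames=[5,3,1,2]
Step 9: ref 6 → FAULT (evict 5), frames=[6,3,1,2]
Step 10: ref 6 → HIT, frames=[6,3,1,2]
Step 11: ref 4 → FAULT (evict 2), frames=[6,3,1,4]
Step 12: ref 6 → HIT, frames=[6,3,1,4]
Step 13: ref 2 → FAULT (evict 3), frames=[6,2,1,4]
Total faults: 7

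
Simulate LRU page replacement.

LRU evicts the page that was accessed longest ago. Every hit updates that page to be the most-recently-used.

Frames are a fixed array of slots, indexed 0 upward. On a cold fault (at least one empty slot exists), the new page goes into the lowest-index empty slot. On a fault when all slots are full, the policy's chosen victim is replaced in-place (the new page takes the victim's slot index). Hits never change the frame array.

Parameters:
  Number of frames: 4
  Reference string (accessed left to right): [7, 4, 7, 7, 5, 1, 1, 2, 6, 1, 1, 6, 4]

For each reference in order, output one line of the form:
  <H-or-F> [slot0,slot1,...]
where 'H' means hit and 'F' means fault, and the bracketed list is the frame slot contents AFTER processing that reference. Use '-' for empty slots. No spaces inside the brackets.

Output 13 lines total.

F [7,-,-,-]
F [7,4,-,-]
H [7,4,-,-]
H [7,4,-,-]
F [7,4,5,-]
F [7,4,5,1]
H [7,4,5,1]
F [7,2,5,1]
F [6,2,5,1]
H [6,2,5,1]
H [6,2,5,1]
H [6,2,5,1]
F [6,2,4,1]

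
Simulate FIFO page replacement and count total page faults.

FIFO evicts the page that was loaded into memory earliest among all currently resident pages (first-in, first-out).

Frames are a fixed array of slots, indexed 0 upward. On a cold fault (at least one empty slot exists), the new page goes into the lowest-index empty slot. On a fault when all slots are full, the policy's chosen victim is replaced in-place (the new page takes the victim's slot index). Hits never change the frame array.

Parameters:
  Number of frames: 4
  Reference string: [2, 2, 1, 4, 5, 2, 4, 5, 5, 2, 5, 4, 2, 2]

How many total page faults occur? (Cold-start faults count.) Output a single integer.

Step 0: ref 2 → FAULT, frames=[2,-,-,-]
Step 1: ref 2 → HIT, frames=[2,-,-,-]
Step 2: ref 1 → FAULT, frames=[2,1,-,-]
Step 3: ref 4 → FAULT, frames=[2,1,4,-]
Step 4: ref 5 → FAULT, frames=[2,1,4,5]
Step 5: ref 2 → HIT, frames=[2,1,4,5]
Step 6: ref 4 → HIT, frames=[2,1,4,5]
Step 7: ref 5 → HIT, frames=[2,1,4,5]
Step 8: ref 5 → HIT, frames=[2,1,4,5]
Step 9: ref 2 → HIT, frames=[2,1,4,5]
Step 10: ref 5 → HIT, frames=[2,1,4,5]
Step 11: ref 4 → HIT, frames=[2,1,4,5]
Step 12: ref 2 → HIT, frames=[2,1,4,5]
Step 13: ref 2 → HIT, frames=[2,1,4,5]
Total faults: 4

Answer: 4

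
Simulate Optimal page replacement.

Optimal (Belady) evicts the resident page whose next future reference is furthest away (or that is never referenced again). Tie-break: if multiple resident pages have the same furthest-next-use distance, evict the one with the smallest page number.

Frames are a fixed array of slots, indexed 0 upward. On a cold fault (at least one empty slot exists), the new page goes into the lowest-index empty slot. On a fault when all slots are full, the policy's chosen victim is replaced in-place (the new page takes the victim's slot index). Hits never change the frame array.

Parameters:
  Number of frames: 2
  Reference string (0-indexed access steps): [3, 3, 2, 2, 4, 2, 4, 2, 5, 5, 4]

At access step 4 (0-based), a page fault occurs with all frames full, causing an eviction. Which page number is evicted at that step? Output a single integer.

Step 0: ref 3 -> FAULT, frames=[3,-]
Step 1: ref 3 -> HIT, frames=[3,-]
Step 2: ref 2 -> FAULT, frames=[3,2]
Step 3: ref 2 -> HIT, frames=[3,2]
Step 4: ref 4 -> FAULT, evict 3, frames=[4,2]
At step 4: evicted page 3

Answer: 3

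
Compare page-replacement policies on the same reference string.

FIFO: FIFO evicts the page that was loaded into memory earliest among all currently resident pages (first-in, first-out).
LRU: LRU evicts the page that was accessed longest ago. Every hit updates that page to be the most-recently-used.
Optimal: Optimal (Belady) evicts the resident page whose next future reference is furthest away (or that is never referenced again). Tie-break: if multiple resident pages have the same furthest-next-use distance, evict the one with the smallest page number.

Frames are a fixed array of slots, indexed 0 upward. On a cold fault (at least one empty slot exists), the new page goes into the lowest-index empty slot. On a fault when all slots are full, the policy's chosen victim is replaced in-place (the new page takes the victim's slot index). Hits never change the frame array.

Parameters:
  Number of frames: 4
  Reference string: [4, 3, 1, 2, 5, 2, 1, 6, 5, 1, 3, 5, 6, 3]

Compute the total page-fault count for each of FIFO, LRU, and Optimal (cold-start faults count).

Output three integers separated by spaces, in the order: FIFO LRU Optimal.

--- FIFO ---
  step 0: ref 4 -> FAULT, frames=[4,-,-,-] (faults so far: 1)
  step 1: ref 3 -> FAULT, frames=[4,3,-,-] (faults so far: 2)
  step 2: ref 1 -> FAULT, frames=[4,3,1,-] (faults so far: 3)
  step 3: ref 2 -> FAULT, frames=[4,3,1,2] (faults so far: 4)
  step 4: ref 5 -> FAULT, evict 4, frames=[5,3,1,2] (faults so far: 5)
  step 5: ref 2 -> HIT, frames=[5,3,1,2] (faults so far: 5)
  step 6: ref 1 -> HIT, frames=[5,3,1,2] (faults so far: 5)
  step 7: ref 6 -> FAULT, evict 3, frames=[5,6,1,2] (faults so far: 6)
  step 8: ref 5 -> HIT, frames=[5,6,1,2] (faults so far: 6)
  step 9: ref 1 -> HIT, frames=[5,6,1,2] (faults so far: 6)
  step 10: ref 3 -> FAULT, evict 1, frames=[5,6,3,2] (faults so far: 7)
  step 11: ref 5 -> HIT, frames=[5,6,3,2] (faults so far: 7)
  step 12: ref 6 -> HIT, frames=[5,6,3,2] (faults so far: 7)
  step 13: ref 3 -> HIT, frames=[5,6,3,2] (faults so far: 7)
  FIFO total faults: 7
--- LRU ---
  step 0: ref 4 -> FAULT, frames=[4,-,-,-] (faults so far: 1)
  step 1: ref 3 -> FAULT, frames=[4,3,-,-] (faults so far: 2)
  step 2: ref 1 -> FAULT, frames=[4,3,1,-] (faults so far: 3)
  step 3: ref 2 -> FAULT, frames=[4,3,1,2] (faults so far: 4)
  step 4: ref 5 -> FAULT, evict 4, frames=[5,3,1,2] (faults so far: 5)
  step 5: ref 2 -> HIT, frames=[5,3,1,2] (faults so far: 5)
  step 6: ref 1 -> HIT, frames=[5,3,1,2] (faults so far: 5)
  step 7: ref 6 -> FAULT, evict 3, frames=[5,6,1,2] (faults so far: 6)
  step 8: ref 5 -> HIT, frames=[5,6,1,2] (faults so far: 6)
  step 9: ref 1 -> HIT, frames=[5,6,1,2] (faults so far: 6)
  step 10: ref 3 -> FAULT, evict 2, frames=[5,6,1,3] (faults so far: 7)
  step 11: ref 5 -> HIT, frames=[5,6,1,3] (faults so far: 7)
  step 12: ref 6 -> HIT, frames=[5,6,1,3] (faults so far: 7)
  step 13: ref 3 -> HIT, frames=[5,6,1,3] (faults so far: 7)
  LRU total faults: 7
--- Optimal ---
  step 0: ref 4 -> FAULT, frames=[4,-,-,-] (faults so far: 1)
  step 1: ref 3 -> FAULT, frames=[4,3,-,-] (faults so far: 2)
  step 2: ref 1 -> FAULT, frames=[4,3,1,-] (faults so far: 3)
  step 3: ref 2 -> FAULT, frames=[4,3,1,2] (faults so far: 4)
  step 4: ref 5 -> FAULT, evict 4, frames=[5,3,1,2] (faults so far: 5)
  step 5: ref 2 -> HIT, frames=[5,3,1,2] (faults so far: 5)
  step 6: ref 1 -> HIT, frames=[5,3,1,2] (faults so far: 5)
  step 7: ref 6 -> FAULT, evict 2, frames=[5,3,1,6] (faults so far: 6)
  step 8: ref 5 -> HIT, frames=[5,3,1,6] (faults so far: 6)
  step 9: ref 1 -> HIT, frames=[5,3,1,6] (faults so far: 6)
  step 10: ref 3 -> HIT, frames=[5,3,1,6] (faults so far: 6)
  step 11: ref 5 -> HIT, frames=[5,3,1,6] (faults so far: 6)
  step 12: ref 6 -> HIT, frames=[5,3,1,6] (faults so far: 6)
  step 13: ref 3 -> HIT, frames=[5,3,1,6] (faults so far: 6)
  Optimal total faults: 6

Answer: 7 7 6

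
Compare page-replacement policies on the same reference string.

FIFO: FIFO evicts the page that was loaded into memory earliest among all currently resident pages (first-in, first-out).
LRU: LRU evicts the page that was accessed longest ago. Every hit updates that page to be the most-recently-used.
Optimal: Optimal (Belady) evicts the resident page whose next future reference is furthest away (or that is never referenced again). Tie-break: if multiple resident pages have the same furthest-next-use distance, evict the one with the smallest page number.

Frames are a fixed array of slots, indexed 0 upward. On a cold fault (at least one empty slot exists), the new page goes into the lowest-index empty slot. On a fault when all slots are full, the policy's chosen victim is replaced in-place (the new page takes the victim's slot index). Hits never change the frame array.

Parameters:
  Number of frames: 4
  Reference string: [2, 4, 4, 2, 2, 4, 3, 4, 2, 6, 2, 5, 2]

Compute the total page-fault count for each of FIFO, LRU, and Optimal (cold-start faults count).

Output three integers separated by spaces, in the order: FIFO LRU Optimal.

Answer: 6 5 5

Derivation:
--- FIFO ---
  step 0: ref 2 -> FAULT, frames=[2,-,-,-] (faults so far: 1)
  step 1: ref 4 -> FAULT, frames=[2,4,-,-] (faults so far: 2)
  step 2: ref 4 -> HIT, frames=[2,4,-,-] (faults so far: 2)
  step 3: ref 2 -> HIT, frames=[2,4,-,-] (faults so far: 2)
  step 4: ref 2 -> HIT, frames=[2,4,-,-] (faults so far: 2)
  step 5: ref 4 -> HIT, frames=[2,4,-,-] (faults so far: 2)
  step 6: ref 3 -> FAULT, frames=[2,4,3,-] (faults so far: 3)
  step 7: ref 4 -> HIT, frames=[2,4,3,-] (faults so far: 3)
  step 8: ref 2 -> HIT, frames=[2,4,3,-] (faults so far: 3)
  step 9: ref 6 -> FAULT, frames=[2,4,3,6] (faults so far: 4)
  step 10: ref 2 -> HIT, frames=[2,4,3,6] (faults so far: 4)
  step 11: ref 5 -> FAULT, evict 2, frames=[5,4,3,6] (faults so far: 5)
  step 12: ref 2 -> FAULT, evict 4, frames=[5,2,3,6] (faults so far: 6)
  FIFO total faults: 6
--- LRU ---
  step 0: ref 2 -> FAULT, frames=[2,-,-,-] (faults so far: 1)
  step 1: ref 4 -> FAULT, frames=[2,4,-,-] (faults so far: 2)
  step 2: ref 4 -> HIT, frames=[2,4,-,-] (faults so far: 2)
  step 3: ref 2 -> HIT, frames=[2,4,-,-] (faults so far: 2)
  step 4: ref 2 -> HIT, frames=[2,4,-,-] (faults so far: 2)
  step 5: ref 4 -> HIT, frames=[2,4,-,-] (faults so far: 2)
  step 6: ref 3 -> FAULT, frames=[2,4,3,-] (faults so far: 3)
  step 7: ref 4 -> HIT, frames=[2,4,3,-] (faults so far: 3)
  step 8: ref 2 -> HIT, frames=[2,4,3,-] (faults so far: 3)
  step 9: ref 6 -> FAULT, frames=[2,4,3,6] (faults so far: 4)
  step 10: ref 2 -> HIT, frames=[2,4,3,6] (faults so far: 4)
  step 11: ref 5 -> FAULT, evict 3, frames=[2,4,5,6] (faults so far: 5)
  step 12: ref 2 -> HIT, frames=[2,4,5,6] (faults so far: 5)
  LRU total faults: 5
--- Optimal ---
  step 0: ref 2 -> FAULT, frames=[2,-,-,-] (faults so far: 1)
  step 1: ref 4 -> FAULT, frames=[2,4,-,-] (faults so far: 2)
  step 2: ref 4 -> HIT, frames=[2,4,-,-] (faults so far: 2)
  step 3: ref 2 -> HIT, frames=[2,4,-,-] (faults so far: 2)
  step 4: ref 2 -> HIT, frames=[2,4,-,-] (faults so far: 2)
  step 5: ref 4 -> HIT, frames=[2,4,-,-] (faults so far: 2)
  step 6: ref 3 -> FAULT, frames=[2,4,3,-] (faults so far: 3)
  step 7: ref 4 -> HIT, frames=[2,4,3,-] (faults so far: 3)
  step 8: ref 2 -> HIT, frames=[2,4,3,-] (faults so far: 3)
  step 9: ref 6 -> FAULT, frames=[2,4,3,6] (faults so far: 4)
  step 10: ref 2 -> HIT, frames=[2,4,3,6] (faults so far: 4)
  step 11: ref 5 -> FAULT, evict 3, frames=[2,4,5,6] (faults so far: 5)
  step 12: ref 2 -> HIT, frames=[2,4,5,6] (faults so far: 5)
  Optimal total faults: 5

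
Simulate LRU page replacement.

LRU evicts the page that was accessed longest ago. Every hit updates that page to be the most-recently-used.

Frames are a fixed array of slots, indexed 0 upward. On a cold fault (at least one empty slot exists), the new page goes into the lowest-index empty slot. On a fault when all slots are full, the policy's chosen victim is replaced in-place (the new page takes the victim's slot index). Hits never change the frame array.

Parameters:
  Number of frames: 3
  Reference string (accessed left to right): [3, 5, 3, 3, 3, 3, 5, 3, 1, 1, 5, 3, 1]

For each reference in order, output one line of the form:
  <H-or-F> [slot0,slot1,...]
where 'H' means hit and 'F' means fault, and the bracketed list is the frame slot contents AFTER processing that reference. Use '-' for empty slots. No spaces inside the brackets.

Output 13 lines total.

F [3,-,-]
F [3,5,-]
H [3,5,-]
H [3,5,-]
H [3,5,-]
H [3,5,-]
H [3,5,-]
H [3,5,-]
F [3,5,1]
H [3,5,1]
H [3,5,1]
H [3,5,1]
H [3,5,1]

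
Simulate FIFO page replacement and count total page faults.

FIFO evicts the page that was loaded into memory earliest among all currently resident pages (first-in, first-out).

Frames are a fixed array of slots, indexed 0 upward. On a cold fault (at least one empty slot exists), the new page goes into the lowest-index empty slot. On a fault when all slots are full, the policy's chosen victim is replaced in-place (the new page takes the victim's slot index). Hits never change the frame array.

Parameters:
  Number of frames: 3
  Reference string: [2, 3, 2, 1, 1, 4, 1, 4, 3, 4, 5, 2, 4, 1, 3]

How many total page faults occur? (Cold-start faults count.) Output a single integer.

Step 0: ref 2 → FAULT, frames=[2,-,-]
Step 1: ref 3 → FAULT, frames=[2,3,-]
Step 2: ref 2 → HIT, frames=[2,3,-]
Step 3: ref 1 → FAULT, frames=[2,3,1]
Step 4: ref 1 → HIT, frames=[2,3,1]
Step 5: ref 4 → FAULT (evict 2), frames=[4,3,1]
Step 6: ref 1 → HIT, frames=[4,3,1]
Step 7: ref 4 → HIT, frames=[4,3,1]
Step 8: ref 3 → HIT, frames=[4,3,1]
Step 9: ref 4 → HIT, frames=[4,3,1]
Step 10: ref 5 → FAULT (evict 3), frames=[4,5,1]
Step 11: ref 2 → FAULT (evict 1), frames=[4,5,2]
Step 12: ref 4 → HIT, frames=[4,5,2]
Step 13: ref 1 → FAULT (evict 4), frames=[1,5,2]
Step 14: ref 3 → FAULT (evict 5), frames=[1,3,2]
Total faults: 8

Answer: 8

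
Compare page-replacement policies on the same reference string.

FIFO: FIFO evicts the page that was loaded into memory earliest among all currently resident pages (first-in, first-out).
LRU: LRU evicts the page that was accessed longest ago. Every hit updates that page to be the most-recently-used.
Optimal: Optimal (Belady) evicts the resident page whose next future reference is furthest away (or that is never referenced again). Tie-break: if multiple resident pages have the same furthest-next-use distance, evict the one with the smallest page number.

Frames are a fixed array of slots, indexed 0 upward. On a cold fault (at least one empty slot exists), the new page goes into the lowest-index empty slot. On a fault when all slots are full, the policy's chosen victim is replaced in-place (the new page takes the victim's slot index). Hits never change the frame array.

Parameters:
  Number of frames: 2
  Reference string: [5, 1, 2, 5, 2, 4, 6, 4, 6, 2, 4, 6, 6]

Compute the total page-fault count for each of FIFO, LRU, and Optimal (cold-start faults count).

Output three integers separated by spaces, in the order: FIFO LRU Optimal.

Answer: 9 9 7

Derivation:
--- FIFO ---
  step 0: ref 5 -> FAULT, frames=[5,-] (faults so far: 1)
  step 1: ref 1 -> FAULT, frames=[5,1] (faults so far: 2)
  step 2: ref 2 -> FAULT, evict 5, frames=[2,1] (faults so far: 3)
  step 3: ref 5 -> FAULT, evict 1, frames=[2,5] (faults so far: 4)
  step 4: ref 2 -> HIT, frames=[2,5] (faults so far: 4)
  step 5: ref 4 -> FAULT, evict 2, frames=[4,5] (faults so far: 5)
  step 6: ref 6 -> FAULT, evict 5, frames=[4,6] (faults so far: 6)
  step 7: ref 4 -> HIT, frames=[4,6] (faults so far: 6)
  step 8: ref 6 -> HIT, frames=[4,6] (faults so far: 6)
  step 9: ref 2 -> FAULT, evict 4, frames=[2,6] (faults so far: 7)
  step 10: ref 4 -> FAULT, evict 6, frames=[2,4] (faults so far: 8)
  step 11: ref 6 -> FAULT, evict 2, frames=[6,4] (faults so far: 9)
  step 12: ref 6 -> HIT, frames=[6,4] (faults so far: 9)
  FIFO total faults: 9
--- LRU ---
  step 0: ref 5 -> FAULT, frames=[5,-] (faults so far: 1)
  step 1: ref 1 -> FAULT, frames=[5,1] (faults so far: 2)
  step 2: ref 2 -> FAULT, evict 5, frames=[2,1] (faults so far: 3)
  step 3: ref 5 -> FAULT, evict 1, frames=[2,5] (faults so far: 4)
  step 4: ref 2 -> HIT, frames=[2,5] (faults so far: 4)
  step 5: ref 4 -> FAULT, evict 5, frames=[2,4] (faults so far: 5)
  step 6: ref 6 -> FAULT, evict 2, frames=[6,4] (faults so far: 6)
  step 7: ref 4 -> HIT, frames=[6,4] (faults so far: 6)
  step 8: ref 6 -> HIT, frames=[6,4] (faults so far: 6)
  step 9: ref 2 -> FAULT, evict 4, frames=[6,2] (faults so far: 7)
  step 10: ref 4 -> FAULT, evict 6, frames=[4,2] (faults so far: 8)
  step 11: ref 6 -> FAULT, evict 2, frames=[4,6] (faults so far: 9)
  step 12: ref 6 -> HIT, frames=[4,6] (faults so far: 9)
  LRU total faults: 9
--- Optimal ---
  step 0: ref 5 -> FAULT, frames=[5,-] (faults so far: 1)
  step 1: ref 1 -> FAULT, frames=[5,1] (faults so far: 2)
  step 2: ref 2 -> FAULT, evict 1, frames=[5,2] (faults so far: 3)
  step 3: ref 5 -> HIT, frames=[5,2] (faults so far: 3)
  step 4: ref 2 -> HIT, frames=[5,2] (faults so far: 3)
  step 5: ref 4 -> FAULT, evict 5, frames=[4,2] (faults so far: 4)
  step 6: ref 6 -> FAULT, evict 2, frames=[4,6] (faults so far: 5)
  step 7: ref 4 -> HIT, frames=[4,6] (faults so far: 5)
  step 8: ref 6 -> HIT, frames=[4,6] (faults so far: 5)
  step 9: ref 2 -> FAULT, evict 6, frames=[4,2] (faults so far: 6)
  step 10: ref 4 -> HIT, frames=[4,2] (faults so far: 6)
  step 11: ref 6 -> FAULT, evict 2, frames=[4,6] (faults so far: 7)
  step 12: ref 6 -> HIT, frames=[4,6] (faults so far: 7)
  Optimal total faults: 7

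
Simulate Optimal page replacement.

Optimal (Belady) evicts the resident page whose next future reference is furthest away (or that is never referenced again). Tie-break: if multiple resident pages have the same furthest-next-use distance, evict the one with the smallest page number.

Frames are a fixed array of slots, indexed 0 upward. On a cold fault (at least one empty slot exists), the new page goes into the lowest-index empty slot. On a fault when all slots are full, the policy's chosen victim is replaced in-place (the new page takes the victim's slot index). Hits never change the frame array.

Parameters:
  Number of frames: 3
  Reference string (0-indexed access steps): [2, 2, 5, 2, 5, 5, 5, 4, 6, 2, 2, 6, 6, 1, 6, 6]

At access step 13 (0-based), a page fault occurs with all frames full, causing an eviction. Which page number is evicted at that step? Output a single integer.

Step 0: ref 2 -> FAULT, frames=[2,-,-]
Step 1: ref 2 -> HIT, frames=[2,-,-]
Step 2: ref 5 -> FAULT, frames=[2,5,-]
Step 3: ref 2 -> HIT, frames=[2,5,-]
Step 4: ref 5 -> HIT, frames=[2,5,-]
Step 5: ref 5 -> HIT, frames=[2,5,-]
Step 6: ref 5 -> HIT, frames=[2,5,-]
Step 7: ref 4 -> FAULT, frames=[2,5,4]
Step 8: ref 6 -> FAULT, evict 4, frames=[2,5,6]
Step 9: ref 2 -> HIT, frames=[2,5,6]
Step 10: ref 2 -> HIT, frames=[2,5,6]
Step 11: ref 6 -> HIT, frames=[2,5,6]
Step 12: ref 6 -> HIT, frames=[2,5,6]
Step 13: ref 1 -> FAULT, evict 2, frames=[1,5,6]
At step 13: evicted page 2

Answer: 2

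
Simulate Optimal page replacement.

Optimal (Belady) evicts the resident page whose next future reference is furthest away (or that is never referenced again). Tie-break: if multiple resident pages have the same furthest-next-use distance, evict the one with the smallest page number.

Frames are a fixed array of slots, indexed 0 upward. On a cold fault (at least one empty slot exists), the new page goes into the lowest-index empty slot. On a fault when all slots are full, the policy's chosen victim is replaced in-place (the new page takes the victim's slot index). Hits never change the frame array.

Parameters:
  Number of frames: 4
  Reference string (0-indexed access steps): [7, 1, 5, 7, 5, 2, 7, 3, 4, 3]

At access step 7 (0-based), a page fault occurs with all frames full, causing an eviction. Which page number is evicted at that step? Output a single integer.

Answer: 1

Derivation:
Step 0: ref 7 -> FAULT, frames=[7,-,-,-]
Step 1: ref 1 -> FAULT, frames=[7,1,-,-]
Step 2: ref 5 -> FAULT, frames=[7,1,5,-]
Step 3: ref 7 -> HIT, frames=[7,1,5,-]
Step 4: ref 5 -> HIT, frames=[7,1,5,-]
Step 5: ref 2 -> FAULT, frames=[7,1,5,2]
Step 6: ref 7 -> HIT, frames=[7,1,5,2]
Step 7: ref 3 -> FAULT, evict 1, frames=[7,3,5,2]
At step 7: evicted page 1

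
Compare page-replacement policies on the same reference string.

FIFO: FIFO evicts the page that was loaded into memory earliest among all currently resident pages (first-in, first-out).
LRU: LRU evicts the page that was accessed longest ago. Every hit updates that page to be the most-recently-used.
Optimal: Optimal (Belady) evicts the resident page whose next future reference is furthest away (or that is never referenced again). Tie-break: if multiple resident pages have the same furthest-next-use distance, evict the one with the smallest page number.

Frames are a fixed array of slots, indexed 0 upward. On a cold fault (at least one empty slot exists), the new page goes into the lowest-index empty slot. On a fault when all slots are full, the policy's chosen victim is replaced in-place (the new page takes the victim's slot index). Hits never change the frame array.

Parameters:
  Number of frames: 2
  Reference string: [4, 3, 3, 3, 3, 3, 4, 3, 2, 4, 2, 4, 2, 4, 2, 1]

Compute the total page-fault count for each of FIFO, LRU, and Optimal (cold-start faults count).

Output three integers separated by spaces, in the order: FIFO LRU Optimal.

--- FIFO ---
  step 0: ref 4 -> FAULT, frames=[4,-] (faults so far: 1)
  step 1: ref 3 -> FAULT, frames=[4,3] (faults so far: 2)
  step 2: ref 3 -> HIT, frames=[4,3] (faults so far: 2)
  step 3: ref 3 -> HIT, frames=[4,3] (faults so far: 2)
  step 4: ref 3 -> HIT, frames=[4,3] (faults so far: 2)
  step 5: ref 3 -> HIT, frames=[4,3] (faults so far: 2)
  step 6: ref 4 -> HIT, frames=[4,3] (faults so far: 2)
  step 7: ref 3 -> HIT, frames=[4,3] (faults so far: 2)
  step 8: ref 2 -> FAULT, evict 4, frames=[2,3] (faults so far: 3)
  step 9: ref 4 -> FAULT, evict 3, frames=[2,4] (faults so far: 4)
  step 10: ref 2 -> HIT, frames=[2,4] (faults so far: 4)
  step 11: ref 4 -> HIT, frames=[2,4] (faults so far: 4)
  step 12: ref 2 -> HIT, frames=[2,4] (faults so far: 4)
  step 13: ref 4 -> HIT, frames=[2,4] (faults so far: 4)
  step 14: ref 2 -> HIT, frames=[2,4] (faults so far: 4)
  step 15: ref 1 -> FAULT, evict 2, frames=[1,4] (faults so far: 5)
  FIFO total faults: 5
--- LRU ---
  step 0: ref 4 -> FAULT, frames=[4,-] (faults so far: 1)
  step 1: ref 3 -> FAULT, frames=[4,3] (faults so far: 2)
  step 2: ref 3 -> HIT, frames=[4,3] (faults so far: 2)
  step 3: ref 3 -> HIT, frames=[4,3] (faults so far: 2)
  step 4: ref 3 -> HIT, frames=[4,3] (faults so far: 2)
  step 5: ref 3 -> HIT, frames=[4,3] (faults so far: 2)
  step 6: ref 4 -> HIT, frames=[4,3] (faults so far: 2)
  step 7: ref 3 -> HIT, frames=[4,3] (faults so far: 2)
  step 8: ref 2 -> FAULT, evict 4, frames=[2,3] (faults so far: 3)
  step 9: ref 4 -> FAULT, evict 3, frames=[2,4] (faults so far: 4)
  step 10: ref 2 -> HIT, frames=[2,4] (faults so far: 4)
  step 11: ref 4 -> HIT, frames=[2,4] (faults so far: 4)
  step 12: ref 2 -> HIT, frames=[2,4] (faults so far: 4)
  step 13: ref 4 -> HIT, frames=[2,4] (faults so far: 4)
  step 14: ref 2 -> HIT, frames=[2,4] (faults so far: 4)
  step 15: ref 1 -> FAULT, evict 4, frames=[2,1] (faults so far: 5)
  LRU total faults: 5
--- Optimal ---
  step 0: ref 4 -> FAULT, frames=[4,-] (faults so far: 1)
  step 1: ref 3 -> FAULT, frames=[4,3] (faults so far: 2)
  step 2: ref 3 -> HIT, frames=[4,3] (faults so far: 2)
  step 3: ref 3 -> HIT, frames=[4,3] (faults so far: 2)
  step 4: ref 3 -> HIT, frames=[4,3] (faults so far: 2)
  step 5: ref 3 -> HIT, frames=[4,3] (faults so far: 2)
  step 6: ref 4 -> HIT, frames=[4,3] (faults so far: 2)
  step 7: ref 3 -> HIT, frames=[4,3] (faults so far: 2)
  step 8: ref 2 -> FAULT, evict 3, frames=[4,2] (faults so far: 3)
  step 9: ref 4 -> HIT, frames=[4,2] (faults so far: 3)
  step 10: ref 2 -> HIT, frames=[4,2] (faults so far: 3)
  step 11: ref 4 -> HIT, frames=[4,2] (faults so far: 3)
  step 12: ref 2 -> HIT, frames=[4,2] (faults so far: 3)
  step 13: ref 4 -> HIT, frames=[4,2] (faults so far: 3)
  step 14: ref 2 -> HIT, frames=[4,2] (faults so far: 3)
  step 15: ref 1 -> FAULT, evict 2, frames=[4,1] (faults so far: 4)
  Optimal total faults: 4

Answer: 5 5 4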